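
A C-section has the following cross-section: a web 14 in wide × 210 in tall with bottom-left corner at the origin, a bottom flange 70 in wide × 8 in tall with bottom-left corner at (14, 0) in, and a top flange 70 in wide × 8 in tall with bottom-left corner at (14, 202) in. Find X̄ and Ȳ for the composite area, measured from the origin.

Part | A | x̄ᵢ | ȳᵢ | A·x̄ᵢ | A·ȳᵢ
web | 2940.00 | 7.00 | 105.00 | 20580.00 | 308700.00
bottom flange | 560.00 | 49.00 | 4.00 | 27440.00 | 2240.00
top flange | 560.00 | 49.00 | 206.00 | 27440.00 | 115360.00
Σ | 4060.00 |  |  | 75460.00 | 426300.00
X̄ = 75460.00 / 4060.00 = 18.59 in
Ȳ = 426300.00 / 4060.00 = 105.00 in

X̄ = 18.59 in, Ȳ = 105.00 in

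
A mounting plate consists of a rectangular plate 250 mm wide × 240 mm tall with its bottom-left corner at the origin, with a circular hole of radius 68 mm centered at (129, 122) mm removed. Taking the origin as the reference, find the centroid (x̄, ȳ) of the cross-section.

plate: A = 250 × 240 = 60000.00, centroid at (125.00, 120.00).
hole: A = −π·68² = -14526.72, centroid at (129.00, 122.00).
ΣA = 45473.28 mm², ΣAx̄ = 5626052.55 mm³, ΣAȳ = 5427739.62 mm³.
x̄ = 5626052.55/45473.28 = 123.72 mm; ȳ = 5427739.62/45473.28 = 119.36 mm.

x̄ = 123.72 mm, ȳ = 119.36 mm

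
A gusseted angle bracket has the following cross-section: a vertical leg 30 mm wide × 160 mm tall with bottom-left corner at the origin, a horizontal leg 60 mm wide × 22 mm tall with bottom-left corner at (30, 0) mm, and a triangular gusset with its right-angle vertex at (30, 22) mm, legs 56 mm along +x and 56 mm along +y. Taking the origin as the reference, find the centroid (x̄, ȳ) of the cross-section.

x̄ = 29.59 mm, ȳ = 60.13 mm

vertical leg: A = 30 × 160 = 4800.00, centroid at (15.00, 80.00).
horizontal leg: A = 60 × 22 = 1320.00, centroid at (60.00, 11.00).
gusset: A = ½·56·56 = 1568.00, centroid at (48.67, 40.67).
ΣA = 7688.00 mm², ΣAx̄ = 227509.33 mm³, ΣAȳ = 462285.33 mm³.
x̄ = 227509.33/7688.00 = 29.59 mm; ȳ = 462285.33/7688.00 = 60.13 mm.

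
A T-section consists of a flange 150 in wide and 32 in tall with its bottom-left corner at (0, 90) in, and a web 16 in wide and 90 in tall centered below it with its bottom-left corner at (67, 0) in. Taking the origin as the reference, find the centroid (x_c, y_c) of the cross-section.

web: A = 16 × 90 = 1440.00, centroid at (75.00, 45.00).
flange: A = 150 × 32 = 4800.00, centroid at (75.00, 106.00).
ΣA = 6240.00 in²
ΣAx_c = (1440.00)(75.00) + (4800.00)(75.00) = 468000.00 in³
ΣAy_c = (1440.00)(45.00) + (4800.00)(106.00) = 573600.00 in³
x_c = 468000.00 / 6240.00 = 75.00 in
y_c = 573600.00 / 6240.00 = 91.92 in

x_c = 75.00 in, y_c = 91.92 in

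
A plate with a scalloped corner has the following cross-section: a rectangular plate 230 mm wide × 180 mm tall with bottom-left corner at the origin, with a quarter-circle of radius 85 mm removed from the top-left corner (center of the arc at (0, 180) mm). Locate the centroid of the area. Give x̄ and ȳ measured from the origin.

Part | A | x̄ᵢ | ȳᵢ | A·x̄ᵢ | A·ȳᵢ
plate | 41400.00 | 115.00 | 90.00 | 4761000.00 | 3726000.00
removed quarter-circle | -5674.50 | 36.08 | 143.92 | -204708.33 | -816701.98
Σ | 35725.50 |  |  | 4556291.67 | 2909298.02
x̄ = 4556291.67 / 35725.50 = 127.54 mm
ȳ = 2909298.02 / 35725.50 = 81.43 mm

x̄ = 127.54 mm, ȳ = 81.43 mm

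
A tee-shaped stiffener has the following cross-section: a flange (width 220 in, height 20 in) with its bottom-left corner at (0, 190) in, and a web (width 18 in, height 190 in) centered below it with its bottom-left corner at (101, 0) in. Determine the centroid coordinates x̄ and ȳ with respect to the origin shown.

web: A = 18 × 190 = 3420.00, centroid at (110.00, 95.00).
flange: A = 220 × 20 = 4400.00, centroid at (110.00, 200.00).
ΣA = 7820.00 in²
ΣAx̄ = (3420.00)(110.00) + (4400.00)(110.00) = 860200.00 in³
ΣAȳ = (3420.00)(95.00) + (4400.00)(200.00) = 1204900.00 in³
x̄ = 860200.00 / 7820.00 = 110.00 in
ȳ = 1204900.00 / 7820.00 = 154.08 in

x̄ = 110.00 in, ȳ = 154.08 in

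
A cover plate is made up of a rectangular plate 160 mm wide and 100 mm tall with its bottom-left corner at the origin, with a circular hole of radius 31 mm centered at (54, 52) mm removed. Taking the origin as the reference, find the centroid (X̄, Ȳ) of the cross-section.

X̄ = 86.05 mm, Ȳ = 49.53 mm

Part | A | x̄ᵢ | ȳᵢ | A·x̄ᵢ | A·ȳᵢ
plate | 16000.00 | 80.00 | 50.00 | 1280000.00 | 800000.00
hole | -3019.07 | 54.00 | 52.00 | -163029.81 | -156991.67
Σ | 12980.93 |  |  | 1116970.19 | 643008.33
X̄ = 1116970.19 / 12980.93 = 86.05 mm
Ȳ = 643008.33 / 12980.93 = 49.53 mm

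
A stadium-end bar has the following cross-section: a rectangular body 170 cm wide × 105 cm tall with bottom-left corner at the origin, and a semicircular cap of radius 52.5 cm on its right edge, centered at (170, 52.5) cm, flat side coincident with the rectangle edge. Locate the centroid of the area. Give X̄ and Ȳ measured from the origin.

rectangular body: A = 170 × 105 = 17850.00, centroid at (85.00, 52.50).
semicircular end: A = ½π·52.5² = 4329.51, centroid at (192.28, 52.50).
ΣA = 22179.51 cm², ΣAX̄ = 2349735.00 cm³, ΣAȲ = 1164424.14 cm³.
X̄ = 2349735.00/22179.51 = 105.94 cm; Ȳ = 1164424.14/22179.51 = 52.50 cm.

X̄ = 105.94 cm, Ȳ = 52.50 cm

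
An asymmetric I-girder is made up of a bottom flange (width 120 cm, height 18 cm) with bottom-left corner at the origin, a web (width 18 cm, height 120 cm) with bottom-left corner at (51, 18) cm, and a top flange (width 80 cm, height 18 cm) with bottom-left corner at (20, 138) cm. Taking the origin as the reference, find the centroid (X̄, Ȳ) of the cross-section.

bottom flange: A = 120 × 18 = 2160.00, centroid at (60.00, 9.00).
web: A = 18 × 120 = 2160.00, centroid at (60.00, 78.00).
top flange: A = 80 × 18 = 1440.00, centroid at (60.00, 147.00).
ΣA = 5760.00 cm²
ΣAX̄ = (2160.00)(60.00) + (2160.00)(60.00) + (1440.00)(60.00) = 345600.00 cm³
ΣAȲ = (2160.00)(9.00) + (2160.00)(78.00) + (1440.00)(147.00) = 399600.00 cm³
X̄ = 345600.00 / 5760.00 = 60.00 cm
Ȳ = 399600.00 / 5760.00 = 69.38 cm

X̄ = 60.00 cm, Ȳ = 69.38 cm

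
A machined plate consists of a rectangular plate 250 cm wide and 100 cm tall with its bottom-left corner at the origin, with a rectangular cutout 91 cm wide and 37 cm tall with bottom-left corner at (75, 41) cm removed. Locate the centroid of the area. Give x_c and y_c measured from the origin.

plate: A = 250 × 100 = 25000.00, centroid at (125.00, 50.00).
hole: A = −(91 × 37) = -3367.00, centroid at (120.50, 59.50).
ΣA = 21633.00 cm²
ΣAx_c = (25000.00)(125.00) + (-3367.00)(120.50) = 2719276.50 cm³
ΣAy_c = (25000.00)(50.00) + (-3367.00)(59.50) = 1049663.50 cm³
x_c = 2719276.50 / 21633.00 = 125.70 cm
y_c = 1049663.50 / 21633.00 = 48.52 cm

x_c = 125.70 cm, y_c = 48.52 cm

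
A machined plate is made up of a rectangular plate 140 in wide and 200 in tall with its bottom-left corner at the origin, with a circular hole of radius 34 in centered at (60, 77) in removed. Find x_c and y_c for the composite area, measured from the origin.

x_c = 71.49 in, y_c = 103.43 in

plate: A = 140 × 200 = 28000.00, centroid at (70.00, 100.00).
hole: A = −π·34² = -3631.68, centroid at (60.00, 77.00).
ΣA = 24368.32 in², ΣAx_c = 1742099.13 in³, ΣAy_c = 2520360.55 in³.
x_c = 1742099.13/24368.32 = 71.49 in; y_c = 2520360.55/24368.32 = 103.43 in.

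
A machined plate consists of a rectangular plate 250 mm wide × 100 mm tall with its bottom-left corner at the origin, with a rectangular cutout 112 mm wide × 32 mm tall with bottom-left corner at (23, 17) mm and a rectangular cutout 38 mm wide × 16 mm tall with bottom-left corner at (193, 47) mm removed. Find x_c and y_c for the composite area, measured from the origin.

plate: A = 250 × 100 = 25000.00, centroid at (125.00, 50.00).
hole 1: A = −(112 × 32) = -3584.00, centroid at (79.00, 33.00).
hole 2: A = −(38 × 16) = -608.00, centroid at (212.00, 55.00).
ΣA = 20808.00 mm², ΣAx_c = 2712968.00 mm³, ΣAy_c = 1098288.00 mm³.
x_c = 2712968.00/20808.00 = 130.38 mm; y_c = 1098288.00/20808.00 = 52.78 mm.

x_c = 130.38 mm, y_c = 52.78 mm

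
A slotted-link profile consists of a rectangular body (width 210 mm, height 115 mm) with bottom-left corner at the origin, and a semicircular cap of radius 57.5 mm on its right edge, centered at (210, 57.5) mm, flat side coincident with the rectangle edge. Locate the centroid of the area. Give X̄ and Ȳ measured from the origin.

rectangular body: A = 210 × 115 = 24150.00, centroid at (105.00, 57.50).
semicircular end: A = ½π·57.5² = 5193.45, centroid at (234.40, 57.50).
ΣA = 29343.45 mm²
ΣAX̄ = (24150.00)(105.00) + (5193.45)(234.40) = 3753113.11 mm³
ΣAȲ = (24150.00)(57.50) + (5193.45)(57.50) = 1687248.11 mm³
X̄ = 3753113.11 / 29343.45 = 127.90 mm
Ȳ = 1687248.11 / 29343.45 = 57.50 mm

X̄ = 127.90 mm, Ȳ = 57.50 mm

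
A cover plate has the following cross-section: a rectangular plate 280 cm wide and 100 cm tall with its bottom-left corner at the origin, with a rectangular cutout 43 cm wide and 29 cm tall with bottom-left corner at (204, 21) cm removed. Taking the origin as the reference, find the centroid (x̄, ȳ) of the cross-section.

plate: A = 280 × 100 = 28000.00, centroid at (140.00, 50.00).
hole: A = −(43 × 29) = -1247.00, centroid at (225.50, 35.50).
ΣA = 26753.00 cm²
ΣAx̄ = (28000.00)(140.00) + (-1247.00)(225.50) = 3638801.50 cm³
ΣAȳ = (28000.00)(50.00) + (-1247.00)(35.50) = 1355731.50 cm³
x̄ = 3638801.50 / 26753.00 = 136.01 cm
ȳ = 1355731.50 / 26753.00 = 50.68 cm

x̄ = 136.01 cm, ȳ = 50.68 cm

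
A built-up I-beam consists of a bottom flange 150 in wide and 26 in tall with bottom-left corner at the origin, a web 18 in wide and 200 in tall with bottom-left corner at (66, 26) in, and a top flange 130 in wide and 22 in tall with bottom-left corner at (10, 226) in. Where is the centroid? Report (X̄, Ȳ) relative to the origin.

bottom flange: A = 150 × 26 = 3900.00, centroid at (75.00, 13.00).
web: A = 18 × 200 = 3600.00, centroid at (75.00, 126.00).
top flange: A = 130 × 22 = 2860.00, centroid at (75.00, 237.00).
ΣA = 10360.00 in², ΣAX̄ = 777000.00 in³, ΣAȲ = 1182120.00 in³.
X̄ = 777000.00/10360.00 = 75.00 in; Ȳ = 1182120.00/10360.00 = 114.10 in.

X̄ = 75.00 in, Ȳ = 114.10 in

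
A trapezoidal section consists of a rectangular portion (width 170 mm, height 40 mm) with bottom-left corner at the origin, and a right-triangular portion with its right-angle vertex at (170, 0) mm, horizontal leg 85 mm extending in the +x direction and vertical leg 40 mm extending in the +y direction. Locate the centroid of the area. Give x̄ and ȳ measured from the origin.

x̄ = 107.67 mm, ȳ = 18.67 mm

Part | A | x̄ᵢ | ȳᵢ | A·x̄ᵢ | A·ȳᵢ
rectangular portion | 6800.00 | 85.00 | 20.00 | 578000.00 | 136000.00
triangular portion | 1700.00 | 198.33 | 13.33 | 337166.67 | 22666.67
Σ | 8500.00 |  |  | 915166.67 | 158666.67
x̄ = 915166.67 / 8500.00 = 107.67 mm
ȳ = 158666.67 / 8500.00 = 18.67 mm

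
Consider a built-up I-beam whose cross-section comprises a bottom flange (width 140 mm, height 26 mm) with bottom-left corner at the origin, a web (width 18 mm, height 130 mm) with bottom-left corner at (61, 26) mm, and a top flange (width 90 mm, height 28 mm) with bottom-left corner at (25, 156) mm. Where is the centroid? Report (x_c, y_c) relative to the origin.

x_c = 70.00 mm, y_c = 81.02 mm

Part | A | x̄ᵢ | ȳᵢ | A·x̄ᵢ | A·ȳᵢ
bottom flange | 3640.00 | 70.00 | 13.00 | 254800.00 | 47320.00
web | 2340.00 | 70.00 | 91.00 | 163800.00 | 212940.00
top flange | 2520.00 | 70.00 | 170.00 | 176400.00 | 428400.00
Σ | 8500.00 |  |  | 595000.00 | 688660.00
x_c = 595000.00 / 8500.00 = 70.00 mm
y_c = 688660.00 / 8500.00 = 81.02 mm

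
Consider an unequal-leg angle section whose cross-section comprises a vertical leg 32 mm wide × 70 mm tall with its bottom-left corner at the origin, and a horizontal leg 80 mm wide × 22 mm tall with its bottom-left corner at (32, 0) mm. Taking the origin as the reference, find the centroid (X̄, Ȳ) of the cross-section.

vertical leg: A = 32 × 70 = 2240.00, centroid at (16.00, 35.00).
horizontal leg: A = 80 × 22 = 1760.00, centroid at (72.00, 11.00).
ΣA = 4000.00 mm²
ΣAX̄ = (2240.00)(16.00) + (1760.00)(72.00) = 162560.00 mm³
ΣAȲ = (2240.00)(35.00) + (1760.00)(11.00) = 97760.00 mm³
X̄ = 162560.00 / 4000.00 = 40.64 mm
Ȳ = 97760.00 / 4000.00 = 24.44 mm

X̄ = 40.64 mm, Ȳ = 24.44 mm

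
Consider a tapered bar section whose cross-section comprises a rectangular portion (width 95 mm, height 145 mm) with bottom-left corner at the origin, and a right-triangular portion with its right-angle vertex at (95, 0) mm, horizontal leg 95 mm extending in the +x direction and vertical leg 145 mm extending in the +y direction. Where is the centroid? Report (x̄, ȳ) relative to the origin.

x̄ = 73.89 mm, ȳ = 64.44 mm

Part | A | x̄ᵢ | ȳᵢ | A·x̄ᵢ | A·ȳᵢ
rectangular portion | 13775.00 | 47.50 | 72.50 | 654312.50 | 998687.50
triangular portion | 6887.50 | 126.67 | 48.33 | 872416.67 | 332895.83
Σ | 20662.50 |  |  | 1526729.17 | 1331583.33
x̄ = 1526729.17 / 20662.50 = 73.89 mm
ȳ = 1331583.33 / 20662.50 = 64.44 mm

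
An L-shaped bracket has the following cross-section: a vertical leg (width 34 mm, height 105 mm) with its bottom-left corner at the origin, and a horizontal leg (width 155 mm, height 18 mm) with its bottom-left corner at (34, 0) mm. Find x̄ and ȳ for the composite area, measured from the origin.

Part | A | x̄ᵢ | ȳᵢ | A·x̄ᵢ | A·ȳᵢ
vertical leg | 3570.00 | 17.00 | 52.50 | 60690.00 | 187425.00
horizontal leg | 2790.00 | 111.50 | 9.00 | 311085.00 | 25110.00
Σ | 6360.00 |  |  | 371775.00 | 212535.00
x̄ = 371775.00 / 6360.00 = 58.46 mm
ȳ = 212535.00 / 6360.00 = 33.42 mm

x̄ = 58.46 mm, ȳ = 33.42 mm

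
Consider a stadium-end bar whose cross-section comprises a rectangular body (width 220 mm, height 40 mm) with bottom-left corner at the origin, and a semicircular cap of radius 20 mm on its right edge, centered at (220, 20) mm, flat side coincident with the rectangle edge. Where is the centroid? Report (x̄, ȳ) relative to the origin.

x̄ = 117.90 mm, ȳ = 20.00 mm

rectangular body: A = 220 × 40 = 8800.00, centroid at (110.00, 20.00).
semicircular end: A = ½π·20² = 628.32, centroid at (228.49, 20.00).
ΣA = 9428.32 mm²
ΣAx̄ = (8800.00)(110.00) + (628.32)(228.49) = 1111563.41 mm³
ΣAȳ = (8800.00)(20.00) + (628.32)(20.00) = 188566.37 mm³
x̄ = 1111563.41 / 9428.32 = 117.90 mm
ȳ = 188566.37 / 9428.32 = 20.00 mm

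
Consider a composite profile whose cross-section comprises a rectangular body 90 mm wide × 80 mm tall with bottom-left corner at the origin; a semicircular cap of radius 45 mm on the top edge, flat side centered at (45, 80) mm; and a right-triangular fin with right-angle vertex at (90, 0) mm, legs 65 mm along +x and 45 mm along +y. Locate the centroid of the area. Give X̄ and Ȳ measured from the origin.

X̄ = 53.23 mm, Ȳ = 52.79 mm

Part | A | x̄ᵢ | ȳᵢ | A·x̄ᵢ | A·ȳᵢ
rectangular body | 7200.00 | 45.00 | 40.00 | 324000.00 | 288000.00
semicircular top | 3180.86 | 45.00 | 99.10 | 143138.82 | 315219.00
triangular fin | 1462.50 | 111.67 | 15.00 | 163312.50 | 21937.50
Σ | 11843.36 |  |  | 630451.32 | 625156.50
X̄ = 630451.32 / 11843.36 = 53.23 mm
Ȳ = 625156.50 / 11843.36 = 52.79 mm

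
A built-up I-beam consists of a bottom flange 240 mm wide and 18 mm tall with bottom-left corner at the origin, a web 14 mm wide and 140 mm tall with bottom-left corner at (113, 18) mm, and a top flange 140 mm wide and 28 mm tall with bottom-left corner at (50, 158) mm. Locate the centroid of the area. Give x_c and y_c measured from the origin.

x_c = 120.00 mm, y_c = 86.82 mm

bottom flange: A = 240 × 18 = 4320.00, centroid at (120.00, 9.00).
web: A = 14 × 140 = 1960.00, centroid at (120.00, 88.00).
top flange: A = 140 × 28 = 3920.00, centroid at (120.00, 172.00).
ΣA = 10200.00 mm², ΣAx_c = 1224000.00 mm³, ΣAy_c = 885600.00 mm³.
x_c = 1224000.00/10200.00 = 120.00 mm; y_c = 885600.00/10200.00 = 86.82 mm.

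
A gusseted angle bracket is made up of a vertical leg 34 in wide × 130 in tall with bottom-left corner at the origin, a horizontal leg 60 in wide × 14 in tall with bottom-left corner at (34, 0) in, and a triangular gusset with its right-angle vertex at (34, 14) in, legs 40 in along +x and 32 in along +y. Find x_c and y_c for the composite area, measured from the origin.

x_c = 26.98 in, y_c = 52.37 in

vertical leg: A = 34 × 130 = 4420.00, centroid at (17.00, 65.00).
horizontal leg: A = 60 × 14 = 840.00, centroid at (64.00, 7.00).
gusset: A = ½·40·32 = 640.00, centroid at (47.33, 24.67).
ΣA = 5900.00 in²
ΣAx_c = (4420.00)(17.00) + (840.00)(64.00) + (640.00)(47.33) = 159193.33 in³
ΣAy_c = (4420.00)(65.00) + (840.00)(7.00) + (640.00)(24.67) = 308966.67 in³
x_c = 159193.33 / 5900.00 = 26.98 in
y_c = 308966.67 / 5900.00 = 52.37 in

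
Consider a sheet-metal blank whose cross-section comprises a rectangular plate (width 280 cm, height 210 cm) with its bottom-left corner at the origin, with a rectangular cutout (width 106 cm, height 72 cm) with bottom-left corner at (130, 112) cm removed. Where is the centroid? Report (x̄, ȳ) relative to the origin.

x̄ = 133.59 cm, ȳ = 98.59 cm

Part | A | x̄ᵢ | ȳᵢ | A·x̄ᵢ | A·ȳᵢ
plate | 58800.00 | 140.00 | 105.00 | 8232000.00 | 6174000.00
hole | -7632.00 | 183.00 | 148.00 | -1396656.00 | -1129536.00
Σ | 51168.00 |  |  | 6835344.00 | 5044464.00
x̄ = 6835344.00 / 51168.00 = 133.59 cm
ȳ = 5044464.00 / 51168.00 = 98.59 cm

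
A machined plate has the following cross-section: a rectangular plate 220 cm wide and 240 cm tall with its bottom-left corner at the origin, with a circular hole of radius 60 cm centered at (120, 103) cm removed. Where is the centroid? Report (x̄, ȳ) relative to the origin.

x̄ = 107.27 cm, ȳ = 124.63 cm

Part | A | x̄ᵢ | ȳᵢ | A·x̄ᵢ | A·ȳᵢ
plate | 52800.00 | 110.00 | 120.00 | 5808000.00 | 6336000.00
hole | -11309.73 | 120.00 | 103.00 | -1357168.03 | -1164902.56
Σ | 41490.27 |  |  | 4450831.97 | 5171097.44
x̄ = 4450831.97 / 41490.27 = 107.27 cm
ȳ = 5171097.44 / 41490.27 = 124.63 cm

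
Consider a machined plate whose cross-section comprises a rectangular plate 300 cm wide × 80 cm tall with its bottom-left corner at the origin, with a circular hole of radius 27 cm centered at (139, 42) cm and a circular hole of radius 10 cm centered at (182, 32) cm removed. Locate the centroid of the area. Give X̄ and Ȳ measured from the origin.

X̄ = 150.71 cm, Ȳ = 39.90 cm

plate: A = 300 × 80 = 24000.00, centroid at (150.00, 40.00).
hole 1: A = −π·27² = -2290.22, centroid at (139.00, 42.00).
hole 2: A = −π·10² = -314.16, centroid at (182.00, 32.00).
ΣA = 21395.62 cm²
ΣAX̄ = (24000.00)(150.00) + (-2290.22)(139.00) + (-314.16)(182.00) = 3224482.29 cm³
ΣAȲ = (24000.00)(40.00) + (-2290.22)(42.00) + (-314.16)(32.00) = 853757.62 cm³
X̄ = 3224482.29 / 21395.62 = 150.71 cm
Ȳ = 853757.62 / 21395.62 = 39.90 cm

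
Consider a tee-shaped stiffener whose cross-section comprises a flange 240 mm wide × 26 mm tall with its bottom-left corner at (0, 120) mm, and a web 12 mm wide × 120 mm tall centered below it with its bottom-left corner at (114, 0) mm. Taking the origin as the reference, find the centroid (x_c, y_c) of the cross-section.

x_c = 120.00 mm, y_c = 119.31 mm

web: A = 12 × 120 = 1440.00, centroid at (120.00, 60.00).
flange: A = 240 × 26 = 6240.00, centroid at (120.00, 133.00).
ΣA = 7680.00 mm²
ΣAx_c = (1440.00)(120.00) + (6240.00)(120.00) = 921600.00 mm³
ΣAy_c = (1440.00)(60.00) + (6240.00)(133.00) = 916320.00 mm³
x_c = 921600.00 / 7680.00 = 120.00 mm
y_c = 916320.00 / 7680.00 = 119.31 mm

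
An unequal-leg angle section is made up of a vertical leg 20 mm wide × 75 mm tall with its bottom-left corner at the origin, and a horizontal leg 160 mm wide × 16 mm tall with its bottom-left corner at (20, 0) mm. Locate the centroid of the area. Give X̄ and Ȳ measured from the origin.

vertical leg: A = 20 × 75 = 1500.00, centroid at (10.00, 37.50).
horizontal leg: A = 160 × 16 = 2560.00, centroid at (100.00, 8.00).
ΣA = 4060.00 mm², ΣAX̄ = 271000.00 mm³, ΣAȲ = 76730.00 mm³.
X̄ = 271000.00/4060.00 = 66.75 mm; Ȳ = 76730.00/4060.00 = 18.90 mm.

X̄ = 66.75 mm, Ȳ = 18.90 mm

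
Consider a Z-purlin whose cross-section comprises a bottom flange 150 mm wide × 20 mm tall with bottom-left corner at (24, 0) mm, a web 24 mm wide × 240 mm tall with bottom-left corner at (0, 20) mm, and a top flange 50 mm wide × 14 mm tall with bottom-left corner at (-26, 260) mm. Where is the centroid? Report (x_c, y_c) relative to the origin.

bottom flange: A = 150 × 20 = 3000.00, centroid at (99.00, 10.00).
web: A = 24 × 240 = 5760.00, centroid at (12.00, 140.00).
top flange: A = 50 × 14 = 700.00, centroid at (-1.00, 267.00).
ΣA = 9460.00 mm²
ΣAx_c = (3000.00)(99.00) + (5760.00)(12.00) + (700.00)(-1.00) = 365420.00 mm³
ΣAy_c = (3000.00)(10.00) + (5760.00)(140.00) + (700.00)(267.00) = 1023300.00 mm³
x_c = 365420.00 / 9460.00 = 38.63 mm
y_c = 1023300.00 / 9460.00 = 108.17 mm

x_c = 38.63 mm, y_c = 108.17 mm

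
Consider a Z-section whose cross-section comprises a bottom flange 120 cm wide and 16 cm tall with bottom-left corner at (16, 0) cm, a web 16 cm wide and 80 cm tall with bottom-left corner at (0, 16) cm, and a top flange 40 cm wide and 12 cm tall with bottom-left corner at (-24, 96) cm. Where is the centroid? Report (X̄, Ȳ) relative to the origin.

X̄ = 41.91 cm, Ȳ = 36.96 cm

bottom flange: A = 120 × 16 = 1920.00, centroid at (76.00, 8.00).
web: A = 16 × 80 = 1280.00, centroid at (8.00, 56.00).
top flange: A = 40 × 12 = 480.00, centroid at (-4.00, 102.00).
ΣA = 3680.00 cm², ΣAX̄ = 154240.00 cm³, ΣAȲ = 136000.00 cm³.
X̄ = 154240.00/3680.00 = 41.91 cm; Ȳ = 136000.00/3680.00 = 36.96 cm.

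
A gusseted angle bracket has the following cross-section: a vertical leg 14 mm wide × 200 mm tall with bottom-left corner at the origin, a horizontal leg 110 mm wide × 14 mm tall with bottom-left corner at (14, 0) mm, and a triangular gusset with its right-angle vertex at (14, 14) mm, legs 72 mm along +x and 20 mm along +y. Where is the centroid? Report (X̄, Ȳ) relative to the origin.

X̄ = 30.28 mm, Ȳ = 60.41 mm

vertical leg: A = 14 × 200 = 2800.00, centroid at (7.00, 100.00).
horizontal leg: A = 110 × 14 = 1540.00, centroid at (69.00, 7.00).
gusset: A = ½·72·20 = 720.00, centroid at (38.00, 20.67).
ΣA = 5060.00 mm²
ΣAX̄ = (2800.00)(7.00) + (1540.00)(69.00) + (720.00)(38.00) = 153220.00 mm³
ΣAȲ = (2800.00)(100.00) + (1540.00)(7.00) + (720.00)(20.67) = 305660.00 mm³
X̄ = 153220.00 / 5060.00 = 30.28 mm
Ȳ = 305660.00 / 5060.00 = 60.41 mm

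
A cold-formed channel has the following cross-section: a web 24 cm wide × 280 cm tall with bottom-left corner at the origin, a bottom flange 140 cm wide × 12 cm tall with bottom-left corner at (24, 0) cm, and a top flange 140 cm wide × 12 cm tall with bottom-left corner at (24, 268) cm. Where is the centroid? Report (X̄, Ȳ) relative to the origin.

X̄ = 39.33 cm, Ȳ = 140.00 cm

web: A = 24 × 280 = 6720.00, centroid at (12.00, 140.00).
bottom flange: A = 140 × 12 = 1680.00, centroid at (94.00, 6.00).
top flange: A = 140 × 12 = 1680.00, centroid at (94.00, 274.00).
ΣA = 10080.00 cm²
ΣAX̄ = (6720.00)(12.00) + (1680.00)(94.00) + (1680.00)(94.00) = 396480.00 cm³
ΣAȲ = (6720.00)(140.00) + (1680.00)(6.00) + (1680.00)(274.00) = 1411200.00 cm³
X̄ = 396480.00 / 10080.00 = 39.33 cm
Ȳ = 1411200.00 / 10080.00 = 140.00 cm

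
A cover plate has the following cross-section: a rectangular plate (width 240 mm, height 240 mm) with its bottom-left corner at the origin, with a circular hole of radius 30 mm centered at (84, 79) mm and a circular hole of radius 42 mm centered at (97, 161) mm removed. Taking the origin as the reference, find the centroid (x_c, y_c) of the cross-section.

x_c = 124.66 mm, y_c = 117.74 mm

plate: A = 240 × 240 = 57600.00, centroid at (120.00, 120.00).
hole 1: A = −π·30² = -2827.43, centroid at (84.00, 79.00).
hole 2: A = −π·42² = -5541.77, centroid at (97.00, 161.00).
ΣA = 49230.80 mm²
ΣAx_c = (57600.00)(120.00) + (-2827.43)(84.00) + (-5541.77)(97.00) = 6136943.96 mm³
ΣAy_c = (57600.00)(120.00) + (-2827.43)(79.00) + (-5541.77)(161.00) = 5796407.88 mm³
x_c = 6136943.96 / 49230.80 = 124.66 mm
y_c = 5796407.88 / 49230.80 = 117.74 mm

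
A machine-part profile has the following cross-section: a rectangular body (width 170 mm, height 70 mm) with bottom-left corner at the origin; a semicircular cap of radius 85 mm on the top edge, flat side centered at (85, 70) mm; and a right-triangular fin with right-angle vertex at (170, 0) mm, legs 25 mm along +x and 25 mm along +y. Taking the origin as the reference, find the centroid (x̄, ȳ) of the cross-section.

x̄ = 86.24 mm, ȳ = 68.88 mm

rectangular body: A = 170 × 70 = 11900.00, centroid at (85.00, 35.00).
semicircular top: A = ½π·85² = 11349.00, centroid at (85.00, 106.08).
triangular fin: A = ½·25·25 = 312.50, centroid at (178.33, 8.33).
ΣA = 23561.50 mm²
ΣAx̄ = (11900.00)(85.00) + (11349.00)(85.00) + (312.50)(178.33) = 2031894.46 mm³
ΣAȳ = (11900.00)(35.00) + (11349.00)(106.08) + (312.50)(8.33) = 1622951.08 mm³
x̄ = 2031894.46 / 23561.50 = 86.24 mm
ȳ = 1622951.08 / 23561.50 = 68.88 mm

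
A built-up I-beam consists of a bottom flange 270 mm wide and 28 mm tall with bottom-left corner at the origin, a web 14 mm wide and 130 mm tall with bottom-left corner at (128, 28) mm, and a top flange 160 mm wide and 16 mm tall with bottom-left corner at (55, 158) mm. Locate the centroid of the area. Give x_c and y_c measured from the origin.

bottom flange: A = 270 × 28 = 7560.00, centroid at (135.00, 14.00).
web: A = 14 × 130 = 1820.00, centroid at (135.00, 93.00).
top flange: A = 160 × 16 = 2560.00, centroid at (135.00, 166.00).
ΣA = 11940.00 mm², ΣAx_c = 1611900.00 mm³, ΣAy_c = 700060.00 mm³.
x_c = 1611900.00/11940.00 = 135.00 mm; y_c = 700060.00/11940.00 = 58.63 mm.

x_c = 135.00 mm, y_c = 58.63 mm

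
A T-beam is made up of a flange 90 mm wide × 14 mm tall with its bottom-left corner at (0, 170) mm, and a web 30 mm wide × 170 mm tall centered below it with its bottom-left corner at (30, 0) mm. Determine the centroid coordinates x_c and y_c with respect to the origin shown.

Part | A | x̄ᵢ | ȳᵢ | A·x̄ᵢ | A·ȳᵢ
web | 5100.00 | 45.00 | 85.00 | 229500.00 | 433500.00
flange | 1260.00 | 45.00 | 177.00 | 56700.00 | 223020.00
Σ | 6360.00 |  |  | 286200.00 | 656520.00
x_c = 286200.00 / 6360.00 = 45.00 mm
y_c = 656520.00 / 6360.00 = 103.23 mm

x_c = 45.00 mm, y_c = 103.23 mm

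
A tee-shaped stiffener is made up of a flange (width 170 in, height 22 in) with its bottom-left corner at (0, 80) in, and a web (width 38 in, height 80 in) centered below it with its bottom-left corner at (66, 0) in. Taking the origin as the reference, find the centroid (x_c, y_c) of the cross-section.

Part | A | x̄ᵢ | ȳᵢ | A·x̄ᵢ | A·ȳᵢ
web | 3040.00 | 85.00 | 40.00 | 258400.00 | 121600.00
flange | 3740.00 | 85.00 | 91.00 | 317900.00 | 340340.00
Σ | 6780.00 |  |  | 576300.00 | 461940.00
x_c = 576300.00 / 6780.00 = 85.00 in
y_c = 461940.00 / 6780.00 = 68.13 in

x_c = 85.00 in, y_c = 68.13 in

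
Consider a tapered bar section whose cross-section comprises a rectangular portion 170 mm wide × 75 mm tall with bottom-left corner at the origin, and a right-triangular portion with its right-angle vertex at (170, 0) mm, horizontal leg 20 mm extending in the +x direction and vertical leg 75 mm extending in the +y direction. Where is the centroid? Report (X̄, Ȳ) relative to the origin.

X̄ = 90.09 mm, Ȳ = 36.81 mm

rectangular portion: A = 170 × 75 = 12750.00, centroid at (85.00, 37.50).
triangular portion: A = ½·20·75 = 750.00, centroid at (176.67, 25.00).
ΣA = 13500.00 mm²
ΣAX̄ = (12750.00)(85.00) + (750.00)(176.67) = 1216250.00 mm³
ΣAȲ = (12750.00)(37.50) + (750.00)(25.00) = 496875.00 mm³
X̄ = 1216250.00 / 13500.00 = 90.09 mm
Ȳ = 496875.00 / 13500.00 = 36.81 mm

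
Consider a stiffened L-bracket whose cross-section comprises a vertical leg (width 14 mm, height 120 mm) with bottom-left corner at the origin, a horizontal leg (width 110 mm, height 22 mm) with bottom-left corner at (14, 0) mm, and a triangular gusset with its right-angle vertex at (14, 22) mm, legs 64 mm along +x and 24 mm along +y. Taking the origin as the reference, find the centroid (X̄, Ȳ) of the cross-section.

Part | A | x̄ᵢ | ȳᵢ | A·x̄ᵢ | A·ȳᵢ
vertical leg | 1680.00 | 7.00 | 60.00 | 11760.00 | 100800.00
horizontal leg | 2420.00 | 69.00 | 11.00 | 166980.00 | 26620.00
gusset | 768.00 | 35.33 | 30.00 | 27136.00 | 23040.00
Σ | 4868.00 |  |  | 205876.00 | 150460.00
X̄ = 205876.00 / 4868.00 = 42.29 mm
Ȳ = 150460.00 / 4868.00 = 30.91 mm

X̄ = 42.29 mm, Ȳ = 30.91 mm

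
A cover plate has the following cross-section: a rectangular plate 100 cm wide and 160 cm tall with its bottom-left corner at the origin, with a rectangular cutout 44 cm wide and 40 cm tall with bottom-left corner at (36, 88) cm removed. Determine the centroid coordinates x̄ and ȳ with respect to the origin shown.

plate: A = 100 × 160 = 16000.00, centroid at (50.00, 80.00).
hole: A = −(44 × 40) = -1760.00, centroid at (58.00, 108.00).
ΣA = 14240.00 cm²
ΣAx̄ = (16000.00)(50.00) + (-1760.00)(58.00) = 697920.00 cm³
ΣAȳ = (16000.00)(80.00) + (-1760.00)(108.00) = 1089920.00 cm³
x̄ = 697920.00 / 14240.00 = 49.01 cm
ȳ = 1089920.00 / 14240.00 = 76.54 cm

x̄ = 49.01 cm, ȳ = 76.54 cm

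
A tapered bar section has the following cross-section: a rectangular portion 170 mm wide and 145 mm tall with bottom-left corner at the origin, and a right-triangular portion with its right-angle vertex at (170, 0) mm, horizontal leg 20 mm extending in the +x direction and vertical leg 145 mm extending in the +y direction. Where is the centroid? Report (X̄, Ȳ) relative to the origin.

rectangular portion: A = 170 × 145 = 24650.00, centroid at (85.00, 72.50).
triangular portion: A = ½·20·145 = 1450.00, centroid at (176.67, 48.33).
ΣA = 26100.00 mm², ΣAX̄ = 2351416.67 mm³, ΣAȲ = 1857208.33 mm³.
X̄ = 2351416.67/26100.00 = 90.09 mm; Ȳ = 1857208.33/26100.00 = 71.16 mm.

X̄ = 90.09 mm, Ȳ = 71.16 mm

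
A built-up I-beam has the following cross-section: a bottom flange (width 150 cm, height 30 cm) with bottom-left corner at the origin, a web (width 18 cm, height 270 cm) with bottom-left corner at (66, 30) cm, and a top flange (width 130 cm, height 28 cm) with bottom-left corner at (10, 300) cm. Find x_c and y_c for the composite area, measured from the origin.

x_c = 75.00 cm, y_c = 154.80 cm

bottom flange: A = 150 × 30 = 4500.00, centroid at (75.00, 15.00).
web: A = 18 × 270 = 4860.00, centroid at (75.00, 165.00).
top flange: A = 130 × 28 = 3640.00, centroid at (75.00, 314.00).
ΣA = 13000.00 cm²
ΣAx_c = (4500.00)(75.00) + (4860.00)(75.00) + (3640.00)(75.00) = 975000.00 cm³
ΣAy_c = (4500.00)(15.00) + (4860.00)(165.00) + (3640.00)(314.00) = 2012360.00 cm³
x_c = 975000.00 / 13000.00 = 75.00 cm
y_c = 2012360.00 / 13000.00 = 154.80 cm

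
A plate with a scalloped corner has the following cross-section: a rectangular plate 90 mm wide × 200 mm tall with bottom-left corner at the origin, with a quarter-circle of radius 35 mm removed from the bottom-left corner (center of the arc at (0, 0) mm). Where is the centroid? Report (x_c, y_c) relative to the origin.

x_c = 46.70 mm, y_c = 104.81 mm

plate: A = 90 × 200 = 18000.00, centroid at (45.00, 100.00).
removed quarter-circle: A = −¼π·35² = -962.11, centroid at (14.85, 14.85).
ΣA = 17037.89 mm², ΣAx_c = 795708.33 mm³, ΣAy_c = 1785708.33 mm³.
x_c = 795708.33/17037.89 = 46.70 mm; y_c = 1785708.33/17037.89 = 104.81 mm.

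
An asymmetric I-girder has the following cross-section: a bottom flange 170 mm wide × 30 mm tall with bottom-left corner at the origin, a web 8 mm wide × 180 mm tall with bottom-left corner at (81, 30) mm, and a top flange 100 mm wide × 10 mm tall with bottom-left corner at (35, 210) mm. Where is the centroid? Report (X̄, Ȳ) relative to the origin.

X̄ = 85.00 mm, Ȳ = 61.58 mm

Part | A | x̄ᵢ | ȳᵢ | A·x̄ᵢ | A·ȳᵢ
bottom flange | 5100.00 | 85.00 | 15.00 | 433500.00 | 76500.00
web | 1440.00 | 85.00 | 120.00 | 122400.00 | 172800.00
top flange | 1000.00 | 85.00 | 215.00 | 85000.00 | 215000.00
Σ | 7540.00 |  |  | 640900.00 | 464300.00
X̄ = 640900.00 / 7540.00 = 85.00 mm
Ȳ = 464300.00 / 7540.00 = 61.58 mm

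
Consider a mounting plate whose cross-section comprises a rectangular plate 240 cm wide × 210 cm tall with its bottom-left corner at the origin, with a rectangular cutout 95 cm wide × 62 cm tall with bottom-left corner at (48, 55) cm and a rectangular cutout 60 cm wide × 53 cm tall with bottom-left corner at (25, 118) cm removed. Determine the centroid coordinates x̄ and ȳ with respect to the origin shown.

x̄ = 128.49 cm, ȳ = 104.67 cm

plate: A = 240 × 210 = 50400.00, centroid at (120.00, 105.00).
hole 1: A = −(95 × 62) = -5890.00, centroid at (95.50, 86.00).
hole 2: A = −(60 × 53) = -3180.00, centroid at (55.00, 144.50).
ΣA = 41330.00 cm², ΣAx̄ = 5310605.00 cm³, ΣAȳ = 4325950.00 cm³.
x̄ = 5310605.00/41330.00 = 128.49 cm; ȳ = 4325950.00/41330.00 = 104.67 cm.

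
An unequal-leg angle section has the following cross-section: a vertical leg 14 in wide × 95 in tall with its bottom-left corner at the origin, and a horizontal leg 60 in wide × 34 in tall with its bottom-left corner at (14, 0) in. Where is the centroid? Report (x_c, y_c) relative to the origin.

x_c = 29.40 in, y_c = 29.04 in

vertical leg: A = 14 × 95 = 1330.00, centroid at (7.00, 47.50).
horizontal leg: A = 60 × 34 = 2040.00, centroid at (44.00, 17.00).
ΣA = 3370.00 in²
ΣAx_c = (1330.00)(7.00) + (2040.00)(44.00) = 99070.00 in³
ΣAy_c = (1330.00)(47.50) + (2040.00)(17.00) = 97855.00 in³
x_c = 99070.00 / 3370.00 = 29.40 in
y_c = 97855.00 / 3370.00 = 29.04 in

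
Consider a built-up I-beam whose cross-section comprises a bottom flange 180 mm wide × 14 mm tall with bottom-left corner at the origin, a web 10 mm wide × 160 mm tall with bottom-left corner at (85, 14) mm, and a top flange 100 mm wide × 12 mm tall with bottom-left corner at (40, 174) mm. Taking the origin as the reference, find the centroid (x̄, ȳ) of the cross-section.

x̄ = 90.00 mm, ȳ = 72.19 mm

Part | A | x̄ᵢ | ȳᵢ | A·x̄ᵢ | A·ȳᵢ
bottom flange | 2520.00 | 90.00 | 7.00 | 226800.00 | 17640.00
web | 1600.00 | 90.00 | 94.00 | 144000.00 | 150400.00
top flange | 1200.00 | 90.00 | 180.00 | 108000.00 | 216000.00
Σ | 5320.00 |  |  | 478800.00 | 384040.00
x̄ = 478800.00 / 5320.00 = 90.00 mm
ȳ = 384040.00 / 5320.00 = 72.19 mm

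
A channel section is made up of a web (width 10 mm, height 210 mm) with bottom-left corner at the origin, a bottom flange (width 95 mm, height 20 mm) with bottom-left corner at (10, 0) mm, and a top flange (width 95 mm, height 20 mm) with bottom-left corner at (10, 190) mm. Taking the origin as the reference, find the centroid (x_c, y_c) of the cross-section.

Part | A | x̄ᵢ | ȳᵢ | A·x̄ᵢ | A·ȳᵢ
web | 2100.00 | 5.00 | 105.00 | 10500.00 | 220500.00
bottom flange | 1900.00 | 57.50 | 10.00 | 109250.00 | 19000.00
top flange | 1900.00 | 57.50 | 200.00 | 109250.00 | 380000.00
Σ | 5900.00 |  |  | 229000.00 | 619500.00
x_c = 229000.00 / 5900.00 = 38.81 mm
y_c = 619500.00 / 5900.00 = 105.00 mm

x_c = 38.81 mm, y_c = 105.00 mm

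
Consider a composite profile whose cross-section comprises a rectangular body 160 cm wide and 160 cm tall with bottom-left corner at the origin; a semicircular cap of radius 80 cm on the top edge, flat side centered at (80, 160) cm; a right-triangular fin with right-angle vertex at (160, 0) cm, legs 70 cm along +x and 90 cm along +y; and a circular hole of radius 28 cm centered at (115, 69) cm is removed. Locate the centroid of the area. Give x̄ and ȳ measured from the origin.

Part | A | x̄ᵢ | ȳᵢ | A·x̄ᵢ | A·ȳᵢ
rectangular body | 25600.00 | 80.00 | 80.00 | 2048000.00 | 2048000.00
semicircular top | 10053.10 | 80.00 | 193.95 | 804247.72 | 1949828.77
triangular fin | 3150.00 | 183.33 | 30.00 | 577500.00 | 94500.00
hole | -2463.01 | 115.00 | 69.00 | -283245.99 | -169947.60
Σ | 36340.09 |  |  | 3146501.73 | 3922381.18
x̄ = 3146501.73 / 36340.09 = 86.58 cm
ȳ = 3922381.18 / 36340.09 = 107.94 cm

x̄ = 86.58 cm, ȳ = 107.94 cm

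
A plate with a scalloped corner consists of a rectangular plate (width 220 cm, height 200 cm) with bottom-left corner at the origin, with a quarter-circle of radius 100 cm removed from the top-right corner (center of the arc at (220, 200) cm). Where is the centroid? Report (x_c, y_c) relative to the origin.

plate: A = 220 × 200 = 44000.00, centroid at (110.00, 100.00).
removed quarter-circle: A = −¼π·100² = -7853.98, centroid at (177.56, 157.56).
ΣA = 36146.02 cm²
ΣAx_c = (44000.00)(110.00) + (-7853.98)(177.56) = 3445457.37 cm³
ΣAy_c = (44000.00)(100.00) + (-7853.98)(157.56) = 3162537.01 cm³
x_c = 3445457.37 / 36146.02 = 95.32 cm
y_c = 3162537.01 / 36146.02 = 87.49 cm

x_c = 95.32 cm, y_c = 87.49 cm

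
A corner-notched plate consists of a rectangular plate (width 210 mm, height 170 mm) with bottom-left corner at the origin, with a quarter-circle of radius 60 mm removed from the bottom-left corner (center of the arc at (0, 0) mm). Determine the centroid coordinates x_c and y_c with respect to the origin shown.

x_c = 111.84 mm, y_c = 90.12 mm

plate: A = 210 × 170 = 35700.00, centroid at (105.00, 85.00).
removed quarter-circle: A = −¼π·60² = -2827.43, centroid at (25.46, 25.46).
ΣA = 32872.57 mm², ΣAx_c = 3676500.00 mm³, ΣAy_c = 2962500.00 mm³.
x_c = 3676500.00/32872.57 = 111.84 mm; y_c = 2962500.00/32872.57 = 90.12 mm.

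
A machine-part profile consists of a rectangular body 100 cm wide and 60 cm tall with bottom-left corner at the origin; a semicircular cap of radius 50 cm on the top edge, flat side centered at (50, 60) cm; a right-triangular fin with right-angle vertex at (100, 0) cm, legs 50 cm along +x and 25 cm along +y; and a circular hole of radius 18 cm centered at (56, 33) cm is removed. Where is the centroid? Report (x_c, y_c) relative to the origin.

rectangular body: A = 100 × 60 = 6000.00, centroid at (50.00, 30.00).
semicircular top: A = ½π·50² = 3926.99, centroid at (50.00, 81.22).
triangular fin: A = ½·50·25 = 625.00, centroid at (116.67, 8.33).
hole: A = −π·18² = -1017.88, centroid at (56.00, 33.00).
ΣA = 9534.11 cm², ΣAx_c = 512265.15 cm³, ΣAy_c = 470571.21 cm³.
x_c = 512265.15/9534.11 = 53.73 cm; y_c = 470571.21/9534.11 = 49.36 cm.

x_c = 53.73 cm, y_c = 49.36 cm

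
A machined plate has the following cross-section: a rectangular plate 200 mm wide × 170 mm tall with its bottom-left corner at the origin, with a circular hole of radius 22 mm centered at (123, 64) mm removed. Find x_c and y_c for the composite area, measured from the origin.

x_c = 98.92 mm, y_c = 85.98 mm

Part | A | x̄ᵢ | ȳᵢ | A·x̄ᵢ | A·ȳᵢ
plate | 34000.00 | 100.00 | 85.00 | 3400000.00 | 2890000.00
hole | -1520.53 | 123.00 | 64.00 | -187025.29 | -97313.97
Σ | 32479.47 |  |  | 3212974.71 | 2792686.03
x_c = 3212974.71 / 32479.47 = 98.92 mm
y_c = 2792686.03 / 32479.47 = 85.98 mm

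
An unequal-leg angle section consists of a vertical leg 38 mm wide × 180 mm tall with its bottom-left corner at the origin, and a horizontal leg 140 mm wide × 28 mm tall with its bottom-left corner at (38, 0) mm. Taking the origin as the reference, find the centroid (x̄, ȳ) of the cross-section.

x̄ = 51.42 mm, ȳ = 62.31 mm

Part | A | x̄ᵢ | ȳᵢ | A·x̄ᵢ | A·ȳᵢ
vertical leg | 6840.00 | 19.00 | 90.00 | 129960.00 | 615600.00
horizontal leg | 3920.00 | 108.00 | 14.00 | 423360.00 | 54880.00
Σ | 10760.00 |  |  | 553320.00 | 670480.00
x̄ = 553320.00 / 10760.00 = 51.42 mm
ȳ = 670480.00 / 10760.00 = 62.31 mm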